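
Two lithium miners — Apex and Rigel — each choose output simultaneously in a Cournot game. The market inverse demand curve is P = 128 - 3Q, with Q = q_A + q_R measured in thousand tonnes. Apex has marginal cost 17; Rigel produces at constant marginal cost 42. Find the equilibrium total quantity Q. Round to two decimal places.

21.89

Apex's profit: π_A = (128 - 3Q)q_A - (17q_A). Setting ∂π_A/∂q_A = 0: 111 - 6q_A - 3(q_R) = 0.
Rigel's first-order condition: 86 - 6q_R - 3(q_A) = 0.
Best responses: q_A = (111 - 3q_R)/6, q_R = (86 - 3q_A)/6.
Solving the pair: q_A = 136/9, q_R = 61/9.
Total output Q = 136/9 + 61/9 = 197/9.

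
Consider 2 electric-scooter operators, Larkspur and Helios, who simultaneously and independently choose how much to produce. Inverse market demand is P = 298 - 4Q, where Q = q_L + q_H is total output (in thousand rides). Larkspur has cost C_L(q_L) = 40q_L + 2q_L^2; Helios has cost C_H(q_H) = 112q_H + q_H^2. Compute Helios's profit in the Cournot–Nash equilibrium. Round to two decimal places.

Larkspur's profit: π_L = (298 - 4Q)q_L - (40q_L + 2q_L²). Setting ∂π_L/∂q_L = 0: 258 - 12q_L - 4(q_H) = 0.
Helios's profit: π_H = (298 - 4Q)q_H - (112q_H + q_H²). Setting ∂π_H/∂q_H = 0: 186 - 10q_H - 4(q_L) = 0.
So q_L = (258 - 4q_H)/12 and q_H = (186 - 4q_L)/10.
Solving the pair: q_L = 459/26, q_H = 150/13.
Price P = 298 - 4·(759/26) = 181.2308.
Helios's profit: 181.2308·(150/13) - 112·(150/13) - (150/13)² = 665.6805.

665.68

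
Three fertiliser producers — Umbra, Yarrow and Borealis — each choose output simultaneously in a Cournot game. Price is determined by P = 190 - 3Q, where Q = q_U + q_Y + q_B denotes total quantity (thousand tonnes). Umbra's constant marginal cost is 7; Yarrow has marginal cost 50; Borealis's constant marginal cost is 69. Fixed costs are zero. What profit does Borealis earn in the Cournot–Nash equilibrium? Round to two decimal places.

33.33

Umbra's profit: π_U = (190 - 3Q)q_U - (7q_U). Setting ∂π_U/∂q_U = 0: 183 - 6q_U - 3(q_Y + q_B) = 0.
Yarrow's first-order condition: 140 - 6q_Y - 3(q_U + q_B) = 0.
Borealis's profit: π_B = (190 - 3Q)q_B - (69q_B). Setting ∂π_B/∂q_B = 0: 121 - 6q_B - 3(q_U + q_Y) = 0.
Summing all 3 equations gives 444 − 12Q = 0, hence Q = 37.
Back-substituting: q_U = (183 − 111)/3 = 24, q_Y = (140 − 111)/3 = 29/3, q_B = (121 − 111)/3 = 10/3.
Price P = 190 - 3·37 = 79.
Borealis's profit: (79 - 69)·(10/3) = 100/3.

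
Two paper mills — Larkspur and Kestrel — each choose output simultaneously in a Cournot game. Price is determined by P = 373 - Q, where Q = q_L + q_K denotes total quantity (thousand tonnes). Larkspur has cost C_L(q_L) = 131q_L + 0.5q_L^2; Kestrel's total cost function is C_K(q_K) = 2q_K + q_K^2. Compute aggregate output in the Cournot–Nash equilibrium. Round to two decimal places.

133.45

Larkspur's profit: π_L = (373 - Q)q_L - (131q_L + (1/2)q_L²). Setting ∂π_L/∂q_L = 0: 242 - 3q_L - (q_K) = 0.
Kestrel's profit: π_K = (373 - Q)q_K - (2q_K + q_K²). Setting ∂π_K/∂q_K = 0: 371 - 4q_K - (q_L) = 0.
Rearranging gives the reaction functions q_L = (242 - q_K)/3 and q_K = (371 - q_L)/4.
Substituting one into the other gives q_L = 597/11 and q_K = 871/11.
Total output Q = 597/11 + 871/11 = 1468/11.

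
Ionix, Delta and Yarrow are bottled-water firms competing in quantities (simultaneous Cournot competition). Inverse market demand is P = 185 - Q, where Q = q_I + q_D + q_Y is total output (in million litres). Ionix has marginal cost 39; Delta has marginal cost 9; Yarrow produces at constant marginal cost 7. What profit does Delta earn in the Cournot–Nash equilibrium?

Ionix's profit: π_I = (185 - Q)q_I - (39q_I). Setting ∂π_I/∂q_I = 0: 146 - 2q_I - (q_D + q_Y) = 0.
Delta's profit: π_D = (185 - Q)q_D - (9q_D). Setting ∂π_D/∂q_D = 0: 176 - 2q_D - (q_I + q_Y) = 0.
Yarrow's first-order condition: 178 - 2q_Y - (q_I + q_D) = 0.
Adding the 3 conditions: 500 − 2Q − 2Q = 0, i.e. Q = 125.
Back-substituting: q_I = (146 − 125) = 21, q_D = (176 − 125) = 51, q_Y = (178 − 125) = 53.
Price P = 185 - 125 = 60.
Delta's profit: (60 - 9)·51 = 2601.

2601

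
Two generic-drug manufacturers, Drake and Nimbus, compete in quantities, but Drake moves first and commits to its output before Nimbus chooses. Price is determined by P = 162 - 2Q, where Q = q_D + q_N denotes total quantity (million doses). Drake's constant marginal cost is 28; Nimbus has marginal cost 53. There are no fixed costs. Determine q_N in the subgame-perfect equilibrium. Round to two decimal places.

The follower Nimbus best-responds to any q_D: π_N = (162 - 2Q)q_N - 53q_N.
Setting the follower's marginal profit to zero, 109 - 2q_D - 4q_N = 0, i.e. q_N = (109 - 2q_D)/4.
The leader anticipates this reaction. Substituting into P = 162 - 2Q gives P = 215/2 - q_D, so π_D = (215/2 - q_D)q_D - 28q_D.
Leader FOC: 159/2 - 2q_D = 0, so q_D = 159/4.
Then q_N = (109 - 2·(159/4))/4 = 59/8.

7.38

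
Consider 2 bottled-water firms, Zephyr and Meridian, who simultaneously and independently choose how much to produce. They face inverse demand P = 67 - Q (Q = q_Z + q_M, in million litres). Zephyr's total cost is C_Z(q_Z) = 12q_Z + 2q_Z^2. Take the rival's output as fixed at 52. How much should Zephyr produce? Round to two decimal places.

With the rival's output fixed at 52, Zephyr's profit is π_Z = (67 - 52 - q_Z)q_Z - (12q_Z + 2q_Z²) = (15 - q_Z)q_Z - (12q_Z + 2q_Z²).
∂π_Z/∂q_Z = 3 - 6q_Z = 0, so q_Z = 1/2.

0.50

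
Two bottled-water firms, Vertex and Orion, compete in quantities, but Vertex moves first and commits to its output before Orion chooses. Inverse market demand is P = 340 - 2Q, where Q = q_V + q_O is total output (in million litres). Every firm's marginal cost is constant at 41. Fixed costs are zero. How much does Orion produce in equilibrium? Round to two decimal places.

The follower Orion best-responds to any q_V: π_O = (340 - 2Q)q_O - 41q_O.
∂π_O/∂q_O = 299 - 2q_V - 4q_O = 0 gives the reaction function q_O = (299 - 2q_V)/4.
Vertex substitutes q_O(q_V) into its own profit: π_V = q_V(340 - 2q_V - (299 - 2q_V)/2) - 41q_V = (381/2 - q_V)q_V - 41q_V.
Leader FOC: 299/2 - 2q_V = 0, so q_V = 299/4.
Then q_O = (299 - 2·(299/4))/4 = 299/8.

37.38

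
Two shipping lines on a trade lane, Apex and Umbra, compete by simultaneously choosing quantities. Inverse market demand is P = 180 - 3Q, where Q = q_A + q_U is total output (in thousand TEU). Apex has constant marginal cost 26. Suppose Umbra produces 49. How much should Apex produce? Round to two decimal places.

1.17

With the rival's output fixed at 49, Apex's profit is π_A = (180 - 3·49 - 3q_A)q_A - (26q_A) = (33 - 3q_A)q_A - (26q_A).
∂π_A/∂q_A = 7 - 6q_A = 0, so q_A = 7/6.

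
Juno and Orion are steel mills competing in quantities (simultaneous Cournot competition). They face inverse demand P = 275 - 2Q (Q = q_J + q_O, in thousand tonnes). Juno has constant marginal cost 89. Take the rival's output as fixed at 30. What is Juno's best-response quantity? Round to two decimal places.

31.50

With the rival's output fixed at 30, Juno's profit is π_J = (275 - 2·30 - 2q_J)q_J - (89q_J) = (215 - 2q_J)q_J - (89q_J).
∂π_J/∂q_J = 126 - 4q_J = 0, so q_J = 63/2.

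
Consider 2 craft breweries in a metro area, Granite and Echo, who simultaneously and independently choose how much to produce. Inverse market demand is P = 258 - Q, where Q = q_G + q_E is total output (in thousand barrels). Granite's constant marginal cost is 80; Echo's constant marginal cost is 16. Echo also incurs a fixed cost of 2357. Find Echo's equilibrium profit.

Granite's profit: π_G = (258 - Q)q_G - (80q_G). Setting ∂π_G/∂q_G = 0: 178 - 2q_G - (q_E) = 0.
Echo's profit: π_E = (258 - Q)q_E - (16q_E). Setting ∂π_E/∂q_E = 0: 242 - 2q_E - (q_G) = 0.
Best responses: q_G = (178 - q_E)/2, q_E = (242 - q_G)/2.
Substituting one into the other gives q_G = 38 and q_E = 102.
Price P = 258 - 140 = 118.
Echo's profit: (118 - 16)·102 - 2357 = 8047.

8047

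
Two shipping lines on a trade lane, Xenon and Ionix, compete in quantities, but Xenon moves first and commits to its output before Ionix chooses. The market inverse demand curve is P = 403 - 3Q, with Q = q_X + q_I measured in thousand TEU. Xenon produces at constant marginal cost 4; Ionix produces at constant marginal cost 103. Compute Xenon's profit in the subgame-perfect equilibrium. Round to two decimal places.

The follower Ionix best-responds to any q_X: π_I = (403 - 3Q)q_I - 103q_I.
Setting the follower's marginal profit to zero, 300 - 3q_X - 6q_I = 0, i.e. q_I = (300 - 3q_X)/6.
Xenon substitutes q_I(q_X) into its own profit: π_X = q_X(403 - 3q_X - (300 - 3q_X)/2) - 4q_X = (253 - (3/2)q_X)q_X - 4q_X.
Leader FOC: 249 - 3q_X = 0, so q_X = 83.
Then q_I = (300 - 3·83)/6 = 17/2.
Price P = 403 - 3·(183/2) = 257/2.
Xenon's profit: (257/2 - 4)·83 = 10333.5000.

10333.50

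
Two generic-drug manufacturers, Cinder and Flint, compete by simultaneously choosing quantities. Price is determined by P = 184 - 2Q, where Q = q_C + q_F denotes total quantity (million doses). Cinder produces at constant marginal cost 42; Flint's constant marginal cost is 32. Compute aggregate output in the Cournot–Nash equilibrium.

Cinder's profit: π_C = (184 - 2Q)q_C - (42q_C). Setting ∂π_C/∂q_C = 0: 142 - 4q_C - 2(q_F) = 0.
Flint's first-order condition: 152 - 4q_F - 2(q_C) = 0.
Best responses: q_C = (142 - 2q_F)/4, q_F = (152 - 2q_C)/4.
Solving the pair: q_C = 22, q_F = 27.
Total output Q = 22 + 27 = 49.

49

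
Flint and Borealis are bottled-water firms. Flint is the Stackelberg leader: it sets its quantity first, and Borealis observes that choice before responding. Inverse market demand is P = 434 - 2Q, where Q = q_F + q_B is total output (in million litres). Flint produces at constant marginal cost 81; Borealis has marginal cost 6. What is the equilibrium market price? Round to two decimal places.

The follower Borealis best-responds to any q_F: π_B = (434 - 2Q)q_B - 6q_B.
Setting the follower's marginal profit to zero, 428 - 2q_F - 4q_B = 0, i.e. q_B = (428 - 2q_F)/4.
The leader anticipates this reaction. Substituting into P = 434 - 2Q gives P = 220 - q_F, so π_F = (220 - q_F)q_F - 81q_F.
Leader FOC: 139 - 2q_F = 0, so q_F = 139/2.
Then q_B = (428 - 2·(139/2))/4 = 289/4.
Total output Q = 567/4, so price P = 434 - 2·(567/4) = 301/2.

150.50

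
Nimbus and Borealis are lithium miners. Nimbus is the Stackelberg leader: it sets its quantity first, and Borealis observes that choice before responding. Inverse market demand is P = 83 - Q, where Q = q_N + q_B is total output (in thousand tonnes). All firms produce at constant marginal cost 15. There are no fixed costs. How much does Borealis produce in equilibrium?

17

The follower Borealis best-responds to any q_N: π_B = (83 - Q)q_B - 15q_B.
Setting the follower's marginal profit to zero, 68 - q_N - 2q_B = 0, i.e. q_B = (68 - q_N)/2.
Nimbus substitutes q_B(q_N) into its own profit: π_N = q_N(83 - q_N - (68 - q_N)/2) - 15q_N = (49 - (1/2)q_N)q_N - 15q_N.
Maximising: ∂π_N/∂q_N = 34 - q_N = 0, giving q_N = 34.
Then q_B = (68 - 34)/2 = 17.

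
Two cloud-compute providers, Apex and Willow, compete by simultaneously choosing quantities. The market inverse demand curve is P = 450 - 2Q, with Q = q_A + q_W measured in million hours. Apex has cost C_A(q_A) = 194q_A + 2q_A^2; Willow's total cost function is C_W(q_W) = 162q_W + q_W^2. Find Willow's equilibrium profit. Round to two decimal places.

Apex's profit: π_A = (450 - 2Q)q_A - (194q_A + 2q_A²). Setting ∂π_A/∂q_A = 0: 256 - 8q_A - 2(q_W) = 0.
Willow's profit: π_W = (450 - 2Q)q_W - (162q_W + q_W²). Setting ∂π_W/∂q_W = 0: 288 - 6q_W - 2(q_A) = 0.
Best responses: q_A = (256 - 2q_W)/8, q_W = (288 - 2q_A)/6.
Solving the pair: q_A = 240/11, q_W = 448/11.
Price P = 450 - 2·(688/11) = 324.9091.
Willow's profit: 324.9091·(448/11) - 162·(448/11) - (448/11)² = 4976.1322.

4976.13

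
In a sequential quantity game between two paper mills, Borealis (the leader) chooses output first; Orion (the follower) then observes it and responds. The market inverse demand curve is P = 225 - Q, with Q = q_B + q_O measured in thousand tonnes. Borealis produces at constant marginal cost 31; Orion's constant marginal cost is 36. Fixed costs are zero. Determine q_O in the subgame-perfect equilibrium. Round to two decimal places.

44.75

Solve by backward induction. Given q_B, the follower Orion maximises π_O = (225 - q_B - q_O)q_O - 36q_O.
∂π_O/∂q_O = 189 - q_B - 2q_O = 0 gives the reaction function q_O = (189 - q_B)/2.
The leader anticipates this reaction. Substituting into P = 225 - Q gives P = 261/2 - (1/2)q_B, so π_B = (261/2 - (1/2)q_B)q_B - 31q_B.
The leader's first-order condition 199/2 - q_B = 0 yields q_B = 199/2.
Then q_O = (189 - 199/2)/2 = 179/4.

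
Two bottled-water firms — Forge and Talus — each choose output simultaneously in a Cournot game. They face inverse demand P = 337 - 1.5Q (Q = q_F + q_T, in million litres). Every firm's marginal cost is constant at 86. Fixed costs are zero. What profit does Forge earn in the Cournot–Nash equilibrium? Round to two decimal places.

A representative firm's profit is π_i = q_i(337 - 1.5Q) - 86q_i.
Setting ∂π_i/∂q_i = 0 with rivals' quantities fixed: 251 - 3q_i - (3/2)q_j = 0.
By symmetry each firm produces the same amount; substituting q_j = q_i yields q_i = 251/(9/2) = 502/9.
Price P = 337 - (3/2)·(1004/9) = 509/3.
Forge's profit: (509/3 - 86)·(502/9) = 4666.7407.

4666.74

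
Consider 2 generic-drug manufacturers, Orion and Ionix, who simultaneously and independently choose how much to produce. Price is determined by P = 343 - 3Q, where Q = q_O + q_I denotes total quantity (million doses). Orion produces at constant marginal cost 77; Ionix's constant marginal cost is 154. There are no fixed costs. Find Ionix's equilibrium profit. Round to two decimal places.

Orion's profit: π_O = (343 - 3Q)q_O - (77q_O). Setting ∂π_O/∂q_O = 0: 266 - 6q_O - 3(q_I) = 0.
Ionix's profit: π_I = (343 - 3Q)q_I - (154q_I). Setting ∂π_I/∂q_I = 0: 189 - 6q_I - 3(q_O) = 0.
Rearranging gives the reaction functions q_O = (266 - 3q_I)/6 and q_I = (189 - 3q_O)/6.
Solving the pair: q_O = 343/9, q_I = 112/9.
Price P = 343 - 3·(455/9) = 574/3.
Ionix's profit: (574/3 - 154)·(112/9) = 464.5926.

464.59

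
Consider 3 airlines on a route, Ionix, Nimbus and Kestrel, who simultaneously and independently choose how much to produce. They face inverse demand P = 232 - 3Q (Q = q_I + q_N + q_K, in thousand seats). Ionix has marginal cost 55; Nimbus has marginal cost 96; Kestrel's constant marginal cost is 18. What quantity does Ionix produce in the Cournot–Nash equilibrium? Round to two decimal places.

15.08

Ionix's profit: π_I = (232 - 3Q)q_I - (55q_I). Setting ∂π_I/∂q_I = 0: 177 - 6q_I - 3(q_N + q_K) = 0.
Nimbus's first-order condition: 136 - 6q_N - 3(q_I + q_K) = 0.
Kestrel's profit: π_K = (232 - 3Q)q_K - (18q_K). Setting ∂π_K/∂q_K = 0: 214 - 6q_K - 3(q_I + q_N) = 0.
Adding the 3 first-order conditions: 527 − 12Q = 0, so Q = 527/12.
Back-substituting: q_I = (177 − 527/4)/3 = 181/12, q_N = (136 − 527/4)/3 = 17/12, q_K = (214 − 527/4)/3 = 329/12.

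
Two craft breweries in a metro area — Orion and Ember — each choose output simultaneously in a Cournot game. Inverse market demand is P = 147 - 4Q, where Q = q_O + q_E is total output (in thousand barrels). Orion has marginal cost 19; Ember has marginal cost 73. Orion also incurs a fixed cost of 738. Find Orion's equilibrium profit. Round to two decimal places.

Orion's profit: π_O = (147 - 4Q)q_O - (19q_O). Setting ∂π_O/∂q_O = 0: 128 - 8q_O - 4(q_E) = 0.
Ember's first-order condition: 74 - 8q_E - 4(q_O) = 0.
Best responses: q_O = (128 - 4q_E)/8, q_E = (74 - 4q_O)/8.
Solving the pair: q_O = 91/6, q_E = 5/3.
Price P = 147 - 4·(101/6) = 239/3.
Orion's profit: (239/3 - 19)·(91/6) - 738 = 1639/9.

182.11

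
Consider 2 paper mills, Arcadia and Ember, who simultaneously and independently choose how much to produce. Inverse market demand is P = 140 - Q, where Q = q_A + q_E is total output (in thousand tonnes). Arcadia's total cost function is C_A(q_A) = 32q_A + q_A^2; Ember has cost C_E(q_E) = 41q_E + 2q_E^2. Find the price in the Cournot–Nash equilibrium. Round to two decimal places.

103.61

Arcadia's profit: π_A = (140 - Q)q_A - (32q_A + q_A²). Setting ∂π_A/∂q_A = 0: 108 - 4q_A - (q_E) = 0.
Ember's first-order condition: 99 - 6q_E - (q_A) = 0.
So q_A = (108 - q_E)/4 and q_E = (99 - q_A)/6.
Substituting one into the other gives q_A = 549/23 and q_E = 288/23.
Total output Q = 837/23, so price P = 140 - 837/23 = 103.6087.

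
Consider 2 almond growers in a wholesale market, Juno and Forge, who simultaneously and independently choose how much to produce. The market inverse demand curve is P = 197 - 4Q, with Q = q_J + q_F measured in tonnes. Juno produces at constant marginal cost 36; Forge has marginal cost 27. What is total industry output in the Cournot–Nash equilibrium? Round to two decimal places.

27.58

Juno's profit: π_J = (197 - 4Q)q_J - (36q_J). Setting ∂π_J/∂q_J = 0: 161 - 8q_J - 4(q_F) = 0.
Forge's first-order condition: 170 - 8q_F - 4(q_J) = 0.
Best responses: q_J = (161 - 4q_F)/8, q_F = (170 - 4q_J)/8.
Substituting one into the other gives q_J = 38/3 and q_F = 179/12.
Total output Q = 38/3 + 179/12 = 331/12.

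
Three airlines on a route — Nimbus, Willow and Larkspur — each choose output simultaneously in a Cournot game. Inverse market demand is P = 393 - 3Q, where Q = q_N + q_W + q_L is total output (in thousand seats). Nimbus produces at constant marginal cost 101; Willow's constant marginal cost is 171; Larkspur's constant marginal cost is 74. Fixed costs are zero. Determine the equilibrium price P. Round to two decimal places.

184.75

Nimbus's profit: π_N = (393 - 3Q)q_N - (101q_N). Setting ∂π_N/∂q_N = 0: 292 - 6q_N - 3(q_W + q_L) = 0.
Willow's first-order condition: 222 - 6q_W - 3(q_N + q_L) = 0.
Larkspur's profit: π_L = (393 - 3Q)q_L - (74q_L). Setting ∂π_L/∂q_L = 0: 319 - 6q_L - 3(q_N + q_W) = 0.
Adding the 3 conditions: 833 − 6Q − 6Q = 0, i.e. Q = 833/12.
Back-substituting: q_N = (292 − 833/4)/3 = 335/12, q_W = (222 − 833/4)/3 = 55/12, q_L = (319 − 833/4)/3 = 443/12.
Total output Q = 833/12, so price P = 393 - 3·(833/12) = 739/4.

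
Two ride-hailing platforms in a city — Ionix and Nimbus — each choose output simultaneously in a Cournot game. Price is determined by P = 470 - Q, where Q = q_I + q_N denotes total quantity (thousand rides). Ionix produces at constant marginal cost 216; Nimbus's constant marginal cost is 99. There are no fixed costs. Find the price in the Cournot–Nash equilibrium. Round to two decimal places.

Ionix's profit: π_I = (470 - Q)q_I - (216q_I). Setting ∂π_I/∂q_I = 0: 254 - 2q_I - (q_N) = 0.
Nimbus's profit: π_N = (470 - Q)q_N - (99q_N). Setting ∂π_N/∂q_N = 0: 371 - 2q_N - (q_I) = 0.
Rearranging gives the reaction functions q_I = (254 - q_N)/2 and q_N = (371 - q_I)/2.
Solving the pair: q_I = 137/3, q_N = 488/3.
Total output Q = 625/3, so price P = 470 - 625/3 = 785/3.

261.67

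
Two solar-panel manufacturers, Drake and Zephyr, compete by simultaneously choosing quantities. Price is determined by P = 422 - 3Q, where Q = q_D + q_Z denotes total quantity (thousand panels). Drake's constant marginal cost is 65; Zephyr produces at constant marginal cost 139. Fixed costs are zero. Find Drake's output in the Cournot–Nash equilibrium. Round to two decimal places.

Drake's profit: π_D = (422 - 3Q)q_D - (65q_D). Setting ∂π_D/∂q_D = 0: 357 - 6q_D - 3(q_Z) = 0.
Zephyr's profit: π_Z = (422 - 3Q)q_Z - (139q_Z). Setting ∂π_Z/∂q_Z = 0: 283 - 6q_Z - 3(q_D) = 0.
Rearranging gives the reaction functions q_D = (357 - 3q_Z)/6 and q_Z = (283 - 3q_D)/6.
Solving the pair: q_D = 431/9, q_Z = 209/9.

47.89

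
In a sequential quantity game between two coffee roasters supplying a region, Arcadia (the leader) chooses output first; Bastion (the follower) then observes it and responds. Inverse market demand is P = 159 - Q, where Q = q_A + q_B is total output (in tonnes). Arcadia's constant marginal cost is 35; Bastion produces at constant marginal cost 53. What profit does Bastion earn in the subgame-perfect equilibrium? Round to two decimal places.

Solve by backward induction. Given q_A, the follower Bastion maximises π_B = (159 - q_A - q_B)q_B - 53q_B.
Setting the follower's marginal profit to zero, 106 - q_A - 2q_B = 0, i.e. q_B = (106 - q_A)/2.
The leader anticipates this reaction. Substituting into P = 159 - Q gives P = 106 - (1/2)q_A, so π_A = (106 - (1/2)q_A)q_A - 35q_A.
Maximising: ∂π_A/∂q_A = 71 - q_A = 0, giving q_A = 71.
Then q_B = (106 - 71)/2 = 35/2.
Price P = 159 - 177/2 = 141/2.
Bastion's profit: (141/2 - 53)·(35/2) = 1225/4.

306.25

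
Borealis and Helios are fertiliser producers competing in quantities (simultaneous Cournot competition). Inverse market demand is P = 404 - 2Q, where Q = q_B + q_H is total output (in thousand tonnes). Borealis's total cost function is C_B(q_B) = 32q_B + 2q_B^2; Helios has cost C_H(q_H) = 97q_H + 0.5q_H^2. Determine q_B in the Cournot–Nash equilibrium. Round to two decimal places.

Borealis's profit: π_B = (404 - 2Q)q_B - (32q_B + 2q_B²). Setting ∂π_B/∂q_B = 0: 372 - 8q_B - 2(q_H) = 0.
Helios's first-order condition: 307 - 5q_H - 2(q_B) = 0.
Rearranging gives the reaction functions q_B = (372 - 2q_H)/8 and q_H = (307 - 2q_B)/5.
Substituting one into the other gives q_B = 623/18 and q_H = 428/9.

34.61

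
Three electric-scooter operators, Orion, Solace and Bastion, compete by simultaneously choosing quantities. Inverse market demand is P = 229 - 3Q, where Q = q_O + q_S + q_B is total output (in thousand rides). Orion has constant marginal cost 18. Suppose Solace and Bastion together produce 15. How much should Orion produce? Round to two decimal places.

27.67

With rivals' combined output fixed at 15, Orion's profit is π_O = (229 - 3·15 - 3q_O)q_O - (18q_O) = (184 - 3q_O)q_O - (18q_O).
∂π_O/∂q_O = 166 - 6q_O = 0, so q_O = 83/3.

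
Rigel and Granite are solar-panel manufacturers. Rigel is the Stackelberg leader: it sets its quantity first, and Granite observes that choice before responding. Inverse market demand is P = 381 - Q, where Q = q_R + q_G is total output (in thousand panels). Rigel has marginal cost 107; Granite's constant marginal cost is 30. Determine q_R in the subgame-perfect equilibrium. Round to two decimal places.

98.50

Solve by backward induction. Given q_R, the follower Granite maximises π_G = (381 - q_R - q_G)q_G - 30q_G.
Follower FOC: 351 - q_R - 2q_G = 0, so q_G(q_R) = (351 - q_R)/2.
Rigel substitutes q_G(q_R) into its own profit: π_R = q_R(381 - q_R - (351 - q_R)/2) - 107q_R = (411/2 - (1/2)q_R)q_R - 107q_R.
Leader FOC: 197/2 - q_R = 0, so q_R = 197/2.
Then q_G = (351 - 197/2)/2 = 505/4.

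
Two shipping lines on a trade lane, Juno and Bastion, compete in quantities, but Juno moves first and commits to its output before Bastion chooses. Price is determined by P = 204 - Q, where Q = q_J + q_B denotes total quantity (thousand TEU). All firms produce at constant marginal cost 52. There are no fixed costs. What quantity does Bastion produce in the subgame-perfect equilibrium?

Solve by backward induction. Given q_J, the follower Bastion maximises π_B = (204 - q_J - q_B)q_B - 52q_B.
∂π_B/∂q_B = 152 - q_J - 2q_B = 0 gives the reaction function q_B = (152 - q_J)/2.
The leader anticipates this reaction. Substituting into P = 204 - Q gives P = 128 - (1/2)q_J, so π_J = (128 - (1/2)q_J)q_J - 52q_J.
Leader FOC: 76 - q_J = 0, so q_J = 76.
Then q_B = (152 - 76)/2 = 38.

38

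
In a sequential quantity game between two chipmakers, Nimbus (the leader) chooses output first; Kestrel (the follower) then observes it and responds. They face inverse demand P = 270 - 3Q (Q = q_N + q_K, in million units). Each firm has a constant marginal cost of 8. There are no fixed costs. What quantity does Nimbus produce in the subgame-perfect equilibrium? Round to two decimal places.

43.67

The follower Kestrel best-responds to any q_N: π_K = (270 - 3Q)q_K - 8q_K.
Setting the follower's marginal profit to zero, 262 - 3q_N - 6q_K = 0, i.e. q_K = (262 - 3q_N)/6.
Nimbus substitutes q_K(q_N) into its own profit: π_N = q_N(270 - 3q_N - (262 - 3q_N)/2) - 8q_N = (139 - (3/2)q_N)q_N - 8q_N.
Maximising: ∂π_N/∂q_N = 131 - 3q_N = 0, giving q_N = 131/3.
Then q_K = (262 - 3·(131/3))/6 = 131/6.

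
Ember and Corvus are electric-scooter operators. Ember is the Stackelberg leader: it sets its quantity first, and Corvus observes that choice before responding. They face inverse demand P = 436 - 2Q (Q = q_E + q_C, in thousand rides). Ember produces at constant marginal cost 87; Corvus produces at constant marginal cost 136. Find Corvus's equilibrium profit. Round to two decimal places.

Solve by backward induction. Given q_E, the follower Corvus maximises π_C = (436 - 2q_E - 2q_C)q_C - 136q_C.
∂π_C/∂q_C = 300 - 2q_E - 4q_C = 0 gives the reaction function q_C = (300 - 2q_E)/4.
The leader anticipates this reaction. Substituting into P = 436 - 2Q gives P = 286 - q_E, so π_E = (286 - q_E)q_E - 87q_E.
Maximising: ∂π_E/∂q_E = 199 - 2q_E = 0, giving q_E = 199/2.
Then q_C = (300 - 2·(199/2))/4 = 101/4.
Price P = 436 - 2·(499/4) = 373/2.
Corvus's profit: (373/2 - 136)·(101/4) = 1275.1250.

1275.13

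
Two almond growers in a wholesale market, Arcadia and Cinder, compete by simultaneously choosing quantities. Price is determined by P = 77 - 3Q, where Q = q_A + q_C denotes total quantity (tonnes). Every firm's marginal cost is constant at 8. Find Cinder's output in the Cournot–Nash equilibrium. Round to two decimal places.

7.67

A representative firm's profit is π_i = q_i(77 - 3Q) - 8q_i.
First-order condition (treating rivals' output as given): 69 - 6q_i - 3q_j = 0.
By symmetry each firm produces the same amount; substituting q_j = q_i yields q_i = 69/9 = 23/3.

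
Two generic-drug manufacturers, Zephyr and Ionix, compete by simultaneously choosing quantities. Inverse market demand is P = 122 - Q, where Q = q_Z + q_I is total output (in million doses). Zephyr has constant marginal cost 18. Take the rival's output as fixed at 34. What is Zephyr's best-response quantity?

With the rival's output fixed at 34, Zephyr's profit is π_Z = (122 - 34 - q_Z)q_Z - (18q_Z) = (88 - q_Z)q_Z - (18q_Z).
∂π_Z/∂q_Z = 70 - 2q_Z = 0, so q_Z = 35.

35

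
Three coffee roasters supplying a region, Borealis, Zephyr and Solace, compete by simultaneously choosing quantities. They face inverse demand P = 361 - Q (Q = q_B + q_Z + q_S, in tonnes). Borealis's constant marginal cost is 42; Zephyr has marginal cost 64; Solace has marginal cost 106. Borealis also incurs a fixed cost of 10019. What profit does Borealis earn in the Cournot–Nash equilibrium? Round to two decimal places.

232.56

Borealis's profit: π_B = (361 - Q)q_B - (42q_B). Setting ∂π_B/∂q_B = 0: 319 - 2q_B - (q_Z + q_S) = 0.
Zephyr's profit: π_Z = (361 - Q)q_Z - (64q_Z). Setting ∂π_Z/∂q_Z = 0: 297 - 2q_Z - (q_B + q_S) = 0.
Solace's profit: π_S = (361 - Q)q_S - (106q_S). Setting ∂π_S/∂q_S = 0: 255 - 2q_S - (q_B + q_Z) = 0.
Adding the 3 first-order conditions: 871 − 4Q = 0, so Q = 871/4.
Back-substituting: q_B = (319 − 871/4) = 405/4, q_Z = (297 − 871/4) = 317/4, q_S = (255 − 871/4) = 149/4.
Price P = 361 - 871/4 = 573/4.
Borealis's profit: (573/4 - 42)·(405/4) - 10019 = 232.5625.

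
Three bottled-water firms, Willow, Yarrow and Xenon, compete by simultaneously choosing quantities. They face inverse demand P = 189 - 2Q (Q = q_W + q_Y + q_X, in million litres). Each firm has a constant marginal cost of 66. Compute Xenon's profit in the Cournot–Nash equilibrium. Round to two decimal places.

Each firm earns π_i = (189 - 2Q)q_i - 66q_i.
First-order condition (treating rivals' output as given): 123 - 4q_i - 2·Σ_{j≠i} q_j = 0.
With identical firms every q_j equals q_i, so Σ_{j≠i} q_j = 2q_i and 123 = 8q_i, giving q_i = 123/8.
Price P = 189 - 2·(369/8) = 387/4.
Xenon's profit: (387/4 - 66)·(123/8) = 472.7813.

472.78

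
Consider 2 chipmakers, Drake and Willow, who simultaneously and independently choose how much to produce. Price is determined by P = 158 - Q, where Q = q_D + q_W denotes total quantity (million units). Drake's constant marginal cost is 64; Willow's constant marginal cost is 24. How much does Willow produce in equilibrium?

Drake's profit: π_D = (158 - Q)q_D - (64q_D). Setting ∂π_D/∂q_D = 0: 94 - 2q_D - (q_W) = 0.
Willow's first-order condition: 134 - 2q_W - (q_D) = 0.
Rearranging gives the reaction functions q_D = (94 - q_W)/2 and q_W = (134 - q_D)/2.
Substituting one into the other gives q_D = 18 and q_W = 58.

58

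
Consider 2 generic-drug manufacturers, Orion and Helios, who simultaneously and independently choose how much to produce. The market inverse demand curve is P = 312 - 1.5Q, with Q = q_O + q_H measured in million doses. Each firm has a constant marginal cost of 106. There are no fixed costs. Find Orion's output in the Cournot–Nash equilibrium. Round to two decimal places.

A representative firm's profit is π_i = q_i(312 - 1.5Q) - 106q_i.
Setting ∂π_i/∂q_i = 0 with rivals' quantities fixed: 206 - 3q_i - (3/2)q_j = 0.
With identical firms every q_j equals q_i, so q_j = q_i and 206 = (9/2)q_i, giving q_i = 412/9.

45.78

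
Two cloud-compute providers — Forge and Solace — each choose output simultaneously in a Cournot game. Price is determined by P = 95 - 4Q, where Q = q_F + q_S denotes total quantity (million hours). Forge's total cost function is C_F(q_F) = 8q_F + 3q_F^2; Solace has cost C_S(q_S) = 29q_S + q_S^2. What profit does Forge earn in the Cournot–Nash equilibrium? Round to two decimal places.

167.19

Forge's profit: π_F = (95 - 4Q)q_F - (8q_F + 3q_F²). Setting ∂π_F/∂q_F = 0: 87 - 14q_F - 4(q_S) = 0.
Solace's profit: π_S = (95 - 4Q)q_S - (29q_S + q_S²). Setting ∂π_S/∂q_S = 0: 66 - 10q_S - 4(q_F) = 0.
Rearranging gives the reaction functions q_F = (87 - 4q_S)/14 and q_S = (66 - 4q_F)/10.
Substituting one into the other gives q_F = 303/62 and q_S = 144/31.
Price P = 95 - 4·(591/62) = 1763/31.
Forge's profit: (1763/31)·(303/62) - 8·(303/62) - 3(303/62)² = 167.1860.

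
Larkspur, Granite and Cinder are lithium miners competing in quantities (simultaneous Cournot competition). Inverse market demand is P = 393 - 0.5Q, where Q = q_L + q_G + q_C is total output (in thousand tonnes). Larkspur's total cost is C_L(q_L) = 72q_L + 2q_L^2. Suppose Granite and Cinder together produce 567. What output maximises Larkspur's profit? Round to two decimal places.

7.50

With rivals' combined output fixed at 567, Larkspur's profit is π_L = (393 - (1/2)·567 - (1/2)q_L)q_L - (72q_L + 2q_L²) = (219/2 - (1/2)q_L)q_L - (72q_L + 2q_L²).
∂π_L/∂q_L = 75/2 - 5q_L = 0, so q_L = 15/2.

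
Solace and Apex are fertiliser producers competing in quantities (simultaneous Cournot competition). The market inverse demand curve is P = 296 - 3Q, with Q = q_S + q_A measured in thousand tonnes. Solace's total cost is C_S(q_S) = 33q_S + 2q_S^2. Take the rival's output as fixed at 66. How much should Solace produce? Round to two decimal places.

6.50

With the rival's output fixed at 66, Solace's profit is π_S = (296 - 3·66 - 3q_S)q_S - (33q_S + 2q_S²) = (98 - 3q_S)q_S - (33q_S + 2q_S²).
∂π_S/∂q_S = 65 - 10q_S = 0, so q_S = 13/2.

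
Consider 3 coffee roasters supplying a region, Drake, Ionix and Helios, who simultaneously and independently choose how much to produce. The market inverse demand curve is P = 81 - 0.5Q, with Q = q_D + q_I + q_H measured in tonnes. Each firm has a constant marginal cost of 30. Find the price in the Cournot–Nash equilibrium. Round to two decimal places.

42.75

A representative firm's profit is π_i = q_i(81 - 0.5Q) - 30q_i.
Setting ∂π_i/∂q_i = 0 with rivals' quantities fixed: 51 - q_i - (1/2)·Σ_{j≠i} q_j = 0.
With identical firms every q_j equals q_i, so Σ_{j≠i} q_j = 2q_i and 51 = 2q_i, giving q_i = 51/2.
Total output Q = 153/2, so price P = 81 - (1/2)·(153/2) = 171/4.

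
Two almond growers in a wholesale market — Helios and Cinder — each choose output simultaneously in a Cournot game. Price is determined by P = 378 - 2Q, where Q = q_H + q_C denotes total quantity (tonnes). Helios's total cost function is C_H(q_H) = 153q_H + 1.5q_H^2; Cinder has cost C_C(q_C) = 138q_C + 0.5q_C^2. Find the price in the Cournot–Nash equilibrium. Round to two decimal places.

Helios's profit: π_H = (378 - 2Q)q_H - (153q_H + (3/2)q_H²). Setting ∂π_H/∂q_H = 0: 225 - 7q_H - 2(q_C) = 0.
Cinder's first-order condition: 240 - 5q_C - 2(q_H) = 0.
So q_H = (225 - 2q_C)/7 and q_C = (240 - 2q_H)/5.
Substituting one into the other gives q_H = 645/31 and q_C = 1230/31.
Total output Q = 1875/31, so price P = 378 - 2·(1875/31) = 257.0323.

257.03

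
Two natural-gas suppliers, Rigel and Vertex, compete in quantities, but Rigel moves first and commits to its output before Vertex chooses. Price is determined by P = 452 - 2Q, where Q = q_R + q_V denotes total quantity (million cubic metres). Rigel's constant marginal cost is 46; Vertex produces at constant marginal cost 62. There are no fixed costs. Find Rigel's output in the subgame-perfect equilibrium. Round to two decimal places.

105.50

The follower Vertex best-responds to any q_R: π_V = (452 - 2Q)q_V - 62q_V.
Follower FOC: 390 - 2q_R - 4q_V = 0, so q_V(q_R) = (390 - 2q_R)/4.
The leader anticipates this reaction. Substituting into P = 452 - 2Q gives P = 257 - q_R, so π_R = (257 - q_R)q_R - 46q_R.
Leader FOC: 211 - 2q_R = 0, so q_R = 211/2.
Then q_V = (390 - 2·(211/2))/4 = 179/4.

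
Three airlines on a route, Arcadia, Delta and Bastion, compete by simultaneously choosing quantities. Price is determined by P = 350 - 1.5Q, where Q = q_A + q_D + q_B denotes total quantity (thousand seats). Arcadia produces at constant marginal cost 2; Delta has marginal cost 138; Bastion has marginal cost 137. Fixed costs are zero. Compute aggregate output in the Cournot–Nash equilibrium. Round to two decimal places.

Arcadia's profit: π_A = (350 - 1.5Q)q_A - (2q_A). Setting ∂π_A/∂q_A = 0: 348 - 3q_A - (3/2)(q_D + q_B) = 0.
Delta's first-order condition: 212 - 3q_D - (3/2)(q_A + q_B) = 0.
Bastion's first-order condition: 213 - 3q_B - (3/2)(q_A + q_D) = 0.
Adding the 3 first-order conditions: 773 − 6Q = 0, so Q = 773/6.
Back-substituting: q_A = (348 − 773/4)/(3/2) = 619/6, q_D = (212 − 773/4)/(3/2) = 25/2, q_B = (213 − 773/4)/(3/2) = 79/6.
Total output Q = 619/6 + 25/2 + 79/6 = 773/6.

128.83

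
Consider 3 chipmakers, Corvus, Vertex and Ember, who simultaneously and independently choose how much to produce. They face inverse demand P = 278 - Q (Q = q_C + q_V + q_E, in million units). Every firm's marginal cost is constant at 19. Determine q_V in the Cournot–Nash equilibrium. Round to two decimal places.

64.75

A representative firm's profit is π_i = q_i(278 - Q) - 19q_i.
Setting ∂π_i/∂q_i = 0 with rivals' quantities fixed: 259 - 2q_i - Σ_{j≠i} q_j = 0.
With identical firms every q_j equals q_i, so Σ_{j≠i} q_j = 2q_i and 259 = 4q_i, giving q_i = 259/4.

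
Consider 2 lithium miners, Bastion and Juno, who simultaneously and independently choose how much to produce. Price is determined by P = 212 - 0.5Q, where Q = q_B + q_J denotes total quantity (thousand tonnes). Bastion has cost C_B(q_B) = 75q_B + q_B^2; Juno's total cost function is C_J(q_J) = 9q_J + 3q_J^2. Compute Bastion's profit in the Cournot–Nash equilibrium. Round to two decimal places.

Bastion's profit: π_B = (212 - 0.5Q)q_B - (75q_B + q_B²). Setting ∂π_B/∂q_B = 0: 137 - 3q_B - (1/2)(q_J) = 0.
Juno's first-order condition: 203 - 7q_J - (1/2)(q_B) = 0.
Rearranging gives the reaction functions q_B = (137 - (1/2)q_J)/3 and q_J = (203 - (1/2)q_B)/7.
Substituting one into the other gives q_B = 41.3253 and q_J = 26.0482.
Price P = 212 - (1/2)·67.3735 = 178.3133.
Bastion's profit: 178.3133·41.3253 - 75·41.3253 - 41.3253² = 2561.6708.

2561.67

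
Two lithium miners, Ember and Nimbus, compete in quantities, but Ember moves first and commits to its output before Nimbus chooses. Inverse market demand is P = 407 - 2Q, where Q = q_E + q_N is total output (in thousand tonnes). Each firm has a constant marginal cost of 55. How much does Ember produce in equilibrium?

The follower Nimbus best-responds to any q_E: π_N = (407 - 2Q)q_N - 55q_N.
∂π_N/∂q_N = 352 - 2q_E - 4q_N = 0 gives the reaction function q_N = (352 - 2q_E)/4.
The leader anticipates this reaction. Substituting into P = 407 - 2Q gives P = 231 - q_E, so π_E = (231 - q_E)q_E - 55q_E.
The leader's first-order condition 176 - 2q_E = 0 yields q_E = 88.
Then q_N = (352 - 2·88)/4 = 44.

88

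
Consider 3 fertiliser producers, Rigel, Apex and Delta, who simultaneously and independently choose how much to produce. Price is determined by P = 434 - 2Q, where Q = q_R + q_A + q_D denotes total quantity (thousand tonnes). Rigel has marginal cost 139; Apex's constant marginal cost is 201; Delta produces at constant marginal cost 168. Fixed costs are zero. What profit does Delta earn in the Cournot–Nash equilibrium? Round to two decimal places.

2278.13

Rigel's profit: π_R = (434 - 2Q)q_R - (139q_R). Setting ∂π_R/∂q_R = 0: 295 - 4q_R - 2(q_A + q_D) = 0.
Apex's first-order condition: 233 - 4q_A - 2(q_R + q_D) = 0.
Delta's profit: π_D = (434 - 2Q)q_D - (168q_D). Setting ∂π_D/∂q_D = 0: 266 - 4q_D - 2(q_R + q_A) = 0.
Summing all 3 equations gives 794 − 8Q = 0, hence Q = 397/4.
Back-substituting: q_R = (295 − 397/2)/2 = 193/4, q_A = (233 − 397/2)/2 = 69/4, q_D = (266 − 397/2)/2 = 135/4.
Price P = 434 - 2·(397/4) = 471/2.
Delta's profit: (471/2 - 168)·(135/4) = 2278.1250.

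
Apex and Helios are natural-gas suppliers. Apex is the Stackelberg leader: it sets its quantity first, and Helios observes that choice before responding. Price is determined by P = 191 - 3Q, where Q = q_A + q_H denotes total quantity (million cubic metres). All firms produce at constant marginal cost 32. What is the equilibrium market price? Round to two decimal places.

71.75

The follower Helios best-responds to any q_A: π_H = (191 - 3Q)q_H - 32q_H.
Setting the follower's marginal profit to zero, 159 - 3q_A - 6q_H = 0, i.e. q_H = (159 - 3q_A)/6.
The leader anticipates this reaction. Substituting into P = 191 - 3Q gives P = 223/2 - (3/2)q_A, so π_A = (223/2 - (3/2)q_A)q_A - 32q_A.
Leader FOC: 159/2 - 3q_A = 0, so q_A = 53/2.
Then q_H = (159 - 3·(53/2))/6 = 53/4.
Total output Q = 159/4, so price P = 191 - 3·(159/4) = 287/4.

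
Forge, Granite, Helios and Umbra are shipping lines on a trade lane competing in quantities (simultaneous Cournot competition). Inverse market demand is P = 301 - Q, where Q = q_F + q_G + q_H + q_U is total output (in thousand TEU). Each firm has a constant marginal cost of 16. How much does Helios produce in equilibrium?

57

A representative firm's profit is π_i = q_i(301 - Q) - 16q_i.
First-order condition (treating rivals' output as given): 285 - 2q_i - Σ_{j≠i} q_j = 0.
By symmetry each firm produces the same amount; substituting Σ_{j≠i} q_j = 3q_i yields q_i = 285/5 = 57.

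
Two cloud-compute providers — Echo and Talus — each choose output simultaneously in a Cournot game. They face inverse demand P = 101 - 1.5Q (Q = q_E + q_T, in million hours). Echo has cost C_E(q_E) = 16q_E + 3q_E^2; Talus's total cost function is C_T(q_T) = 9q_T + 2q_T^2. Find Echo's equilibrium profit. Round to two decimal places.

254.66

Echo's profit: π_E = (101 - 1.5Q)q_E - (16q_E + 3q_E²). Setting ∂π_E/∂q_E = 0: 85 - 9q_E - (3/2)(q_T) = 0.
Talus's first-order condition: 92 - 7q_T - (3/2)(q_E) = 0.
Rearranging gives the reaction functions q_E = (85 - (3/2)q_T)/9 and q_T = (92 - (3/2)q_E)/7.
Substituting one into the other gives q_E = 7.5226 and q_T = 934/81.
Price P = 101 - (3/2)·19.0535 = 72.4198.
Echo's profit: 72.4198·7.5226 - 16·7.5226 - 3·7.5226² = 254.6551.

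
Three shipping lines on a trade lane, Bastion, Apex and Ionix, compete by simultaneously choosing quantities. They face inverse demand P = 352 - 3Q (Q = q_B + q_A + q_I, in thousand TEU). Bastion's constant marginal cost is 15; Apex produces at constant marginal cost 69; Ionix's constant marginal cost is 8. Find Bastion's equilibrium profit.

Bastion's profit: π_B = (352 - 3Q)q_B - (15q_B). Setting ∂π_B/∂q_B = 0: 337 - 6q_B - 3(q_A + q_I) = 0.
Apex's first-order condition: 283 - 6q_A - 3(q_B + q_I) = 0.
Ionix's profit: π_I = (352 - 3Q)q_I - (8q_I). Setting ∂π_I/∂q_I = 0: 344 - 6q_I - 3(q_B + q_A) = 0.
Adding the 3 conditions: 964 − 6Q − 6Q = 0, i.e. Q = 241/3.
Back-substituting: q_B = (337 − 241)/3 = 32, q_A = (283 − 241)/3 = 14, q_I = (344 − 241)/3 = 103/3.
Price P = 352 - 3·(241/3) = 111.
Bastion's profit: (111 - 15)·32 = 3072.

3072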